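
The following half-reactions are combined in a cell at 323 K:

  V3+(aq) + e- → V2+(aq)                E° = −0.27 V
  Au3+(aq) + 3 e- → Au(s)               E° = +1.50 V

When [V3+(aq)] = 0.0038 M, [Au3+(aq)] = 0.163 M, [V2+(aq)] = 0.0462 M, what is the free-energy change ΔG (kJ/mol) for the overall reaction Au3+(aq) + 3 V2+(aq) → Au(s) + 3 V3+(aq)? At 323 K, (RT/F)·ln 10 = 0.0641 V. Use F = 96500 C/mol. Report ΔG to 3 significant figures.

−528 kJ/mol

The standard cell potential is +1.50 − (−0.27) = +1.77 V, with n = 3 electrons in the balanced equation.
Here Q = [V3+(aq)]^3 / ([Au3+(aq)]·[V2+(aq)]^3) = 0.00341 (log Q = −2.467), giving E = +1.77 − (0.0641/3)·(−2.467) = +1.8227 V.
Finally ΔG = −nFE = −(3)(96500 C/mol)(+1.8227 V) = −528 kJ/mol.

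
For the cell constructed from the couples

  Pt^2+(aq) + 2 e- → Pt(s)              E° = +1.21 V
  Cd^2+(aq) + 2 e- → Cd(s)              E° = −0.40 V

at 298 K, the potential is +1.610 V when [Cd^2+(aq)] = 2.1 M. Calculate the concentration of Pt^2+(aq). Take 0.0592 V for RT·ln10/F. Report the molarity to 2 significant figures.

With Pt²⁺/Pt at the cathode and Cd²⁺/Cd at the anode, E°cell = +1.21 − (−0.40) = +1.61 V (n = 2).
Rearranging E = E° − (0.0592/n)·log Q gives log Q = 2(+1.61 − (+1.610))/0.0592 = 0.000.
The balanced reaction is Pt^2+(aq) + Cd(s) → Pt(s) + Cd^2+(aq), so Q = [Cd^2+(aq)] / [Pt^2+(aq)].
Substituting the known concentrations and solving, log [Pt^2+(aq)] = 0.322 and [Pt^2+(aq)] = 2.1 M.

2.1 M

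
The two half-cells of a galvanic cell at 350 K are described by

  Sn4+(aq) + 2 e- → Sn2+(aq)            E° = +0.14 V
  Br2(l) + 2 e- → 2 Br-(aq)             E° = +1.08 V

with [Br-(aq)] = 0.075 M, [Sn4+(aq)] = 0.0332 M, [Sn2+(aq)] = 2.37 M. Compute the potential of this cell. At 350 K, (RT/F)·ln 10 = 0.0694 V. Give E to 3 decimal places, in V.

+1.082 V

Br₂/Br⁻ is reduced (cathode, E° = +1.08 V) and Sn⁴⁺/Sn²⁺ is oxidized (anode).
The standard potential is +1.08 − (+0.14) = +0.94 V and the balanced reaction transfers n = 2 electrons.
For the overall reaction Br2(l) + Sn2+(aq) → 2 Br-(aq) + Sn4+(aq), Q = ([Br-(aq)]^2·[Sn4+(aq)]) / [Sn2+(aq)] = 7.88×10^−5, giving log Q = −4.103.
Applying E = E° − (RT ln10/nF)·log Q gives +0.94 − (0.0694/2)(−4.103) = +1.082 V.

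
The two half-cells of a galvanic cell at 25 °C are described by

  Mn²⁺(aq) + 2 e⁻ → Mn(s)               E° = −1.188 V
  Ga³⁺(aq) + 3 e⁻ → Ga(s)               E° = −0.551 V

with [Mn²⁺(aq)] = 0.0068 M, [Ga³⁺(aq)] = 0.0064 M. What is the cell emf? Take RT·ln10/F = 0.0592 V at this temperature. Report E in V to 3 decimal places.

Ga³⁺/Ga is reduced (cathode, E° = −0.551 V) and Mn²⁺/Mn is oxidized (anode).
The standard potential is −0.551 − (−1.188) = +0.637 V and the balanced reaction transfers n = 6 electrons.
The balanced reaction is 2 Ga³⁺(aq) + 3 Mn(s) → 2 Ga(s) + 3 Mn²⁺(aq), so Q = [Mn²⁺(aq)]^3 / [Ga³⁺(aq)]^2 = 0.00768 and log Q = −2.115.
Applying E = E° − (RT ln10/nF)·log Q gives +0.637 − (0.0592/6)(−2.115) = +0.658 V.

+0.658 V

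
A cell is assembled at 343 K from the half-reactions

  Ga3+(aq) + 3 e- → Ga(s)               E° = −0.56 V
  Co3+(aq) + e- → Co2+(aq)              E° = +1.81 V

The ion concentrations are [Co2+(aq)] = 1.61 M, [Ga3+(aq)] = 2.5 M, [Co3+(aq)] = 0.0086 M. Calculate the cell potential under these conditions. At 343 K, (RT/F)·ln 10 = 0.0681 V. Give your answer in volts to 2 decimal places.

+2.21 V

Co³⁺/Co²⁺ is reduced (cathode, E° = +1.81 V) and Ga³⁺/Ga is oxidized (anode).
E°cell = +1.81 − (−0.56) = +2.37 V, with n = 3 electrons transferred.
For the overall reaction 3 Co3+(aq) + Ga(s) → 3 Co2+(aq) + Ga3+(aq), Q = ([Co2+(aq)]^3·[Ga3+(aq)]) / [Co3+(aq)]^3 = 1.64×10^7, giving log Q = 7.215.
E = E° − (0.0681/n)·log Q = +2.37 − (0.0681/3)(7.215) = +2.21 V.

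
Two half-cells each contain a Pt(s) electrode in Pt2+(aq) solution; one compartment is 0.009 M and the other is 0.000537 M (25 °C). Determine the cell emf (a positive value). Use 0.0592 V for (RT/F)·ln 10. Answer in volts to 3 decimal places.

For a concentration cell E°cell = 0, since both electrodes use the same couple.
The compartment with the higher Pt2+(aq) concentration (0.009 M) acts as the cathode; ions are reduced there and produced at the dilute (0.000537 M) anode.
With n = 2, Ecell = −(0.0592/2)·log([dilute]/[conc]) = −(0.0592/2)·log(0.000537/0.009) = +0.036 V.

0.036 V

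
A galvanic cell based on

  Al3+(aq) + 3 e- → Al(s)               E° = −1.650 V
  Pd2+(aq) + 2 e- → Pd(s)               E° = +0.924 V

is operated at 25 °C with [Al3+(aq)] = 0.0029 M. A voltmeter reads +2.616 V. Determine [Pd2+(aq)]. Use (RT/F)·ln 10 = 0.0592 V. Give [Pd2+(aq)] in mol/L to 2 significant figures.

The Pd²⁺/Pd couple has the larger reduction potential, so it is the cathode: E°cell = +0.924 − (−1.650) = +2.574 V and n = 6.
Rearranging E = E° − (0.0592/n)·log Q gives log Q = 6(+2.574 − (+2.616))/0.0592 = −4.257.
Balancing electrons gives 3 Pd2+(aq) + 2 Al(s) → 3 Pd(s) + 2 Al3+(aq); thus Q = [Al3+(aq)]^2 / [Pd2+(aq)]^3.
Isolating [Pd2+(aq)] in Q = 10^{−4.257} yields log [Pd2+(aq)] = −0.273, i.e. 0.53 M.

0.53 M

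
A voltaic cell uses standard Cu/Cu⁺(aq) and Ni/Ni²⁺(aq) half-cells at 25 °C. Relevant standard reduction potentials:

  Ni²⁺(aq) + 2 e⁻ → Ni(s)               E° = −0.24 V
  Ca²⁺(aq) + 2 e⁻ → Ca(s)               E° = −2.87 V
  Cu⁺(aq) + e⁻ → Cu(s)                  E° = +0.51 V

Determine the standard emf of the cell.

+0.75 V

Of the two couples in this cell, the one with the more positive reduction potential is reduced at the cathode: here that is Cu⁺/Cu (+0.51 V); Ni²⁺/Ni (−0.24 V) is the anode.
E°cell = E°(cathode) − E°(anode) = +0.51 − (−0.24) = +0.75 V.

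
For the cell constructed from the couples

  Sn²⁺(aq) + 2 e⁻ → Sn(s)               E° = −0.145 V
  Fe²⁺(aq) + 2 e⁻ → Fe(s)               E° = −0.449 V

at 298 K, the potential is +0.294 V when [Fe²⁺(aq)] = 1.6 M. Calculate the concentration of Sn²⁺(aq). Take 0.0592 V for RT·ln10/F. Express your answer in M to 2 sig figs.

The Sn²⁺/Sn couple has the larger reduction potential, so it is the cathode: E°cell = −0.145 − (−0.449) = +0.304 V and n = 2.
Rearranging E = E° − (0.0592/n)·log Q gives log Q = 2(+0.304 − (+0.294))/0.0592 = 0.338.
The balanced reaction is Sn²⁺(aq) + Fe(s) → Sn(s) + Fe²⁺(aq), so Q = [Fe²⁺(aq)] / [Sn²⁺(aq)].
Substituting the known concentrations and solving, log [Sn²⁺(aq)] = −0.134 and [Sn²⁺(aq)] = 0.73 M.

0.73 M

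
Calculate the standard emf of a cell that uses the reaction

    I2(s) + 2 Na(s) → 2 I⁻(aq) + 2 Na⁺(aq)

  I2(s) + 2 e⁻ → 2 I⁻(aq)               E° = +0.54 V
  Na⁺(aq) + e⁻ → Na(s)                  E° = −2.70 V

+3.24 V

In the reaction as written, I2(s) is reduced (cathode) and Na⁺(aq) is produced by oxidation at the anode.
E°cell = E°(cathode) − E°(anode) = +0.54 − (−2.70) = +3.24 V.
The positive value indicates the reaction is spontaneous as written.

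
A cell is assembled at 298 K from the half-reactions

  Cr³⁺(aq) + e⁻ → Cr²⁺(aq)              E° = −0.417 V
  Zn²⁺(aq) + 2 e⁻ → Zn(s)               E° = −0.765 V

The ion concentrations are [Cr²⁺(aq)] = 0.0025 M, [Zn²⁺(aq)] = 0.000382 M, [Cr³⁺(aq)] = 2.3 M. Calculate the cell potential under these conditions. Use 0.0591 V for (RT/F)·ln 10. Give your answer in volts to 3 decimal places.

+0.624 V

Since E°(Cr³⁺/Cr²⁺) > E°(Zn²⁺/Zn), Cr³⁺/Cr²⁺ serves as the cathode.
E°cell = −0.417 − (−0.765) = +0.348 V, with n = 2 electrons transferred.
Balancing gives 2 Cr³⁺(aq) + Zn(s) → 2 Cr²⁺(aq) + Zn²⁺(aq); hence Q = ([Cr²⁺(aq)]^2·[Zn²⁺(aq)]) / [Cr³⁺(aq)]^2 = 4.51×10^−10 (log Q = −9.346).
By the Nernst equation, E = +0.348 − (0.0591/2)·(−9.346) = +0.624 V.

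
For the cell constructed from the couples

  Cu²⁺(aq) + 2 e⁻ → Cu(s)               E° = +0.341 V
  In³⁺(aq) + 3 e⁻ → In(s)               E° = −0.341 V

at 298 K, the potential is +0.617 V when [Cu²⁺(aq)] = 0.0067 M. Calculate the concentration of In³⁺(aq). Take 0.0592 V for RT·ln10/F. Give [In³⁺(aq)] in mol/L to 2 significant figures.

The Cu²⁺/Cu couple has the larger reduction potential, so it is the cathode: E°cell = +0.341 − (−0.341) = +0.682 V and n = 6.
From the Nernst equation, log Q = n(E° − E)/0.0592 = 6·(+0.682 − (+0.617))/0.0592 = 6.588.
For 3 Cu²⁺(aq) + 2 In(s) → 3 Cu(s) + 2 In³⁺(aq), the reaction quotient is Q = [In³⁺(aq)]^2 / [Cu²⁺(aq)]^3.
Isolating [In³⁺(aq)] in Q = 10^{6.588} yields log [In³⁺(aq)] = 0.033, i.e. 1.1 M.

1.1 M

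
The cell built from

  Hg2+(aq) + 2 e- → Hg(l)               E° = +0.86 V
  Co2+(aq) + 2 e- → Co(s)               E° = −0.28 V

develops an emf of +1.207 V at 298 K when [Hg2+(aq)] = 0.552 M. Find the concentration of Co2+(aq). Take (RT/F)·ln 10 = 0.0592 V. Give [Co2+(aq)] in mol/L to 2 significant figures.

0.0030 M

With Hg²⁺/Hg at the cathode and Co²⁺/Co at the anode, E°cell = +0.86 − (−0.28) = +1.14 V (n = 2).
From the Nernst equation, log Q = n(E° − E)/0.0592 = 2·(+1.14 − (+1.207))/0.0592 = −2.264.
For Hg2+(aq) + Co(s) → Hg(l) + Co2+(aq), the reaction quotient is Q = [Co2+(aq)] / [Hg2+(aq)].
Solving for the unknown gives log [Co2+(aq)] = −2.522, so [Co2+(aq)] ≈ 0.0030 M.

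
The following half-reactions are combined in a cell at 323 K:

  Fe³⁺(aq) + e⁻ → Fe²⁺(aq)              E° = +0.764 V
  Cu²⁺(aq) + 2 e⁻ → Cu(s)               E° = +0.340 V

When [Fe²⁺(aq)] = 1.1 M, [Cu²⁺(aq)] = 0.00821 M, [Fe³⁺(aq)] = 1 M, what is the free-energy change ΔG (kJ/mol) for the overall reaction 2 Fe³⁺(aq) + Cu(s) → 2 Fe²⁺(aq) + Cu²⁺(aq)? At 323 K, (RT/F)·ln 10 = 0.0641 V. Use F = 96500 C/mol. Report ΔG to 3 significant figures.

−94.2 kJ/mol

With Fe³⁺/Fe²⁺ reduced at the cathode, E°cell = +0.764 − (+0.340) = +0.424 V and n = 2.
Q = ([Fe²⁺(aq)]^2·[Cu²⁺(aq)]) / [Fe³⁺(aq)]^2 = 0.00993, so log Q = −2.003 and E = +0.424 − (0.0641/2)(−2.003) = +0.4882 V.
Finally ΔG = −nFE = −(2)(96500 C/mol)(+0.4882 V) = −94.2 kJ/mol.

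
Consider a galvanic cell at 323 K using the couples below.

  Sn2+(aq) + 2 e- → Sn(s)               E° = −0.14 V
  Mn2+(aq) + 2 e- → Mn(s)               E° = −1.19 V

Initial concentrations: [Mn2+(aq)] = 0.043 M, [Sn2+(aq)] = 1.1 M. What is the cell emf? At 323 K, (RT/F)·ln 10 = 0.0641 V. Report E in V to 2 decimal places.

+1.10 V

Sn²⁺/Sn is reduced (cathode, E° = −0.14 V) and Mn²⁺/Mn is oxidized (anode).
E°cell = −0.14 − (−1.19) = +1.05 V, with n = 2 electrons transferred.
The balanced reaction is Sn2+(aq) + Mn(s) → Sn(s) + Mn2+(aq), so Q = [Mn2+(aq)] / [Sn2+(aq)] = 0.0391 and log Q = −1.408.
By the Nernst equation, E = +1.05 − (0.0641/2)·(−1.408) = +1.10 V.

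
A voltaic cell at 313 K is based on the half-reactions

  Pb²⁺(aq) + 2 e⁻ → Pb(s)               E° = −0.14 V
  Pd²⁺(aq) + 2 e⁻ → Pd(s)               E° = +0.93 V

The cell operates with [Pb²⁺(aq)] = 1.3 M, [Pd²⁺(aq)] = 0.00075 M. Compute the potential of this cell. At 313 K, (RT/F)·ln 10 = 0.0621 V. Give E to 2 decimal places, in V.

The Pd²⁺/Pd couple has the more positive E°, so it is the cathode; Pb²⁺/Pb is the anode.
E°cell = +0.93 − (−0.14) = +1.07 V, with n = 2 electrons transferred.
The balanced reaction is Pd²⁺(aq) + Pb(s) → Pd(s) + Pb²⁺(aq), so Q = [Pb²⁺(aq)] / [Pd²⁺(aq)] = 1.73×10^3 and log Q = 3.239.
E = E° − (0.0621/n)·log Q = +1.07 − (0.0621/2)(3.239) = +0.97 V.

+0.97 V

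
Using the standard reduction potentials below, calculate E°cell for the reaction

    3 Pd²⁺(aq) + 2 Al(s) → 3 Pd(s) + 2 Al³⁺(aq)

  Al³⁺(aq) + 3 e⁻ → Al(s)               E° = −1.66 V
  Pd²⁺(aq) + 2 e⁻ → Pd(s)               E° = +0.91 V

In the reaction as written, Pd²⁺(aq) is reduced (cathode) and Al³⁺(aq) is produced by oxidation at the anode.
E°cell = E°(cathode) − E°(anode) = +0.91 − (−1.66) = +2.57 V.
The positive value indicates the reaction is spontaneous as written.

+2.57 V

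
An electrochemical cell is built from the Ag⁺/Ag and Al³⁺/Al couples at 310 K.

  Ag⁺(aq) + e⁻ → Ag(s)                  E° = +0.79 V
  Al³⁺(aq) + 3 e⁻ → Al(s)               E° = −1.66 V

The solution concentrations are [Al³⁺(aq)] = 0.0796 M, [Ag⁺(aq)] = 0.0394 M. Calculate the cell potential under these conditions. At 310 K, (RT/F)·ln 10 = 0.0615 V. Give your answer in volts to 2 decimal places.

The Ag⁺/Ag couple has the more positive E°, so it is the cathode; Al³⁺/Al is the anode.
E°cell = E°cat − E°an = +0.79 − (−1.66) = +2.45 V; n = 3.
The balanced reaction is 3 Ag⁺(aq) + Al(s) → 3 Ag(s) + Al³⁺(aq), so Q = [Al³⁺(aq)] / [Ag⁺(aq)]^3 = 1.3×10^3 and log Q = 3.114.
Applying E = E° − (RT ln10/nF)·log Q gives +2.45 − (0.0615/3)(3.114) = +2.39 V.

+2.39 V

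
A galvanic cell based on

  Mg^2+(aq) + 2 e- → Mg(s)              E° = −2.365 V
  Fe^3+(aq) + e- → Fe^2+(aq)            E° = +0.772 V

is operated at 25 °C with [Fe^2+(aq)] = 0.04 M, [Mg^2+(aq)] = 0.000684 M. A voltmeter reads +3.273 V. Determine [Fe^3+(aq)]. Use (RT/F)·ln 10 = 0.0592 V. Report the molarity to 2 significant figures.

The Fe³⁺/Fe²⁺ couple has the larger reduction potential, so it is the cathode: E°cell = +0.772 − (−2.365) = +3.137 V and n = 2.
Since E = E° − (0.0592/n)·log Q, log Q = n(E° − E)/0.0592 = −4.595.
Balancing electrons gives 2 Fe^3+(aq) + Mg(s) → 2 Fe^2+(aq) + Mg^2+(aq); thus Q = ([Fe^2+(aq)]^2·[Mg^2+(aq)]) / [Fe^3+(aq)]^2.
Solving for the unknown gives log [Fe^3+(aq)] = −0.683, so [Fe^3+(aq)] ≈ 0.21 M.

0.21 M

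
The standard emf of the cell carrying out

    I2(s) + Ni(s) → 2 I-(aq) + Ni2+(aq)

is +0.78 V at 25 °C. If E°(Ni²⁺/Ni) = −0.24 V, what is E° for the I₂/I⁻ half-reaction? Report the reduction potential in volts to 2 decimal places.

In the reaction as written the I₂/I⁻ couple is reduced (cathode) and Ni²⁺/Ni is oxidized (anode), so E°cell = E°(I₂/I⁻) − E°(Ni²⁺/Ni).
E°(I₂/I⁻) = E°cell + E°(anode) = +0.78 + (−0.24) = +0.54 V.

+0.54 V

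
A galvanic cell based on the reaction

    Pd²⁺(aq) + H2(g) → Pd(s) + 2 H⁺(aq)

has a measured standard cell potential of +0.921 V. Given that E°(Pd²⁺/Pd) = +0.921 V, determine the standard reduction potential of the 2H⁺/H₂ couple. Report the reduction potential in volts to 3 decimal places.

+0.000 V

In the reaction as written the Pd²⁺/Pd couple is reduced (cathode) and 2H⁺/H₂ is oxidized (anode), so E°cell = E°(Pd²⁺/Pd) − E°(2H⁺/H₂).
E°(2H⁺/H₂) = E°(cathode) − E°cell = +0.921 − (+0.921) = +0.000 V.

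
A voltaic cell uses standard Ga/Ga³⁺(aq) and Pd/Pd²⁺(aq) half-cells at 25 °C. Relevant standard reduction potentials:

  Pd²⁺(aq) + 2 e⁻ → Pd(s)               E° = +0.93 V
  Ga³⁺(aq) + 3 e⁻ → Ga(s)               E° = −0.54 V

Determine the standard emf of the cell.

The Pd²⁺/Pd couple has the higher E°, so Pd ion is reduced (cathode) and Ga is oxidized (anode).
E°cell = E°(cathode) − E°(anode) = +0.93 − (−0.54) = +1.47 V.

+1.47 V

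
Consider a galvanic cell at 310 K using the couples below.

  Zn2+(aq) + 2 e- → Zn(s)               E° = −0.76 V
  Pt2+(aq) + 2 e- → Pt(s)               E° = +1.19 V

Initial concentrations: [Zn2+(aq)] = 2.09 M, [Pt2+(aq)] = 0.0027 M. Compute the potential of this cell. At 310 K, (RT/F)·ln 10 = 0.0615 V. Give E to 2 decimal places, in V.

Since E°(Pt²⁺/Pt) > E°(Zn²⁺/Zn), Pt²⁺/Pt serves as the cathode.
E°cell = E°cat − E°an = +1.19 − (−0.76) = +1.95 V; n = 2.
The balanced reaction is Pt2+(aq) + Zn(s) → Pt(s) + Zn2+(aq), so Q = [Zn2+(aq)] / [Pt2+(aq)] = 774 and log Q = 2.889.
E = E° − (0.0615/n)·log Q = +1.95 − (0.0615/2)(2.889) = +1.86 V.

+1.86 V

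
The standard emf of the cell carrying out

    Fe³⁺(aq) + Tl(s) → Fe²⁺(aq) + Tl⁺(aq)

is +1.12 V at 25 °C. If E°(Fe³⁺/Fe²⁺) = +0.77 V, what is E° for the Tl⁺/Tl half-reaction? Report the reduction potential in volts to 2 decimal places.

In the reaction as written the Fe³⁺/Fe²⁺ couple is reduced (cathode) and Tl⁺/Tl is oxidized (anode), so E°cell = E°(Fe³⁺/Fe²⁺) − E°(Tl⁺/Tl).
E°(Tl⁺/Tl) = E°(cathode) − E°cell = +0.77 − (+1.12) = −0.35 V.

−0.35 V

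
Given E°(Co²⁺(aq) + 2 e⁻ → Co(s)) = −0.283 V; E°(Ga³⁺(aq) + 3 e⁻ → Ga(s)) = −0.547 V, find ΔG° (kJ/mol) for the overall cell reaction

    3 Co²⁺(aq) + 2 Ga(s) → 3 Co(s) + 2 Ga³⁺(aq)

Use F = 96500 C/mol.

−153 kJ/mol

In the reaction as written Co²⁺(aq) is reduced, so the Co²⁺/Co couple is the cathode and Ga³⁺/Ga is the anode.
E°cell = −0.283 − (−0.547) = +0.264 V; balancing electrons gives n = 6.
ΔG° = −nFE°cell = −(6)(96500)(+0.264) J/mol = −153 kJ/mol.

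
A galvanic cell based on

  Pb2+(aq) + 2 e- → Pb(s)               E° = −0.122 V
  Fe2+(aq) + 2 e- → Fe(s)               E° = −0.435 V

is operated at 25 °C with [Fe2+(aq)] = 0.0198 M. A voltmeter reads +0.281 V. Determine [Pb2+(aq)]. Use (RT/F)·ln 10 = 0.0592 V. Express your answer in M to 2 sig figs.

0.0016 M

With Pb²⁺/Pb at the cathode and Fe²⁺/Fe at the anode, E°cell = −0.122 − (−0.435) = +0.313 V (n = 2).
Since E = E° − (0.0592/n)·log Q, log Q = n(E° − E)/0.0592 = 1.081.
For Pb2+(aq) + Fe(s) → Pb(s) + Fe2+(aq), the reaction quotient is Q = [Fe2+(aq)] / [Pb2+(aq)].
Isolating [Pb2+(aq)] in Q = 10^{1.081} yields log [Pb2+(aq)] = −2.784, i.e. 0.0016 M.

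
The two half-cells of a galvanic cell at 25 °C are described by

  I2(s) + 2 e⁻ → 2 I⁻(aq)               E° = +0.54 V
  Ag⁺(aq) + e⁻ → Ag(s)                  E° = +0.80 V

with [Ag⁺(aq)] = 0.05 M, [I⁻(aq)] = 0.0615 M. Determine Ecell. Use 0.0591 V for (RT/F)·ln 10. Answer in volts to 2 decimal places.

Since E°(Ag⁺/Ag) > E°(I₂/I⁻), Ag⁺/Ag serves as the cathode.
The standard potential is +0.80 − (+0.54) = +0.26 V and the balanced reaction transfers n = 2 electrons.
For the overall reaction 2 Ag⁺(aq) + 2 I⁻(aq) → 2 Ag(s) + I2(s), Q = 1 / ([Ag⁺(aq)]^2·[I⁻(aq)]^2) = 1.06×10^5, giving log Q = 5.024.
Applying E = E° − (RT ln10/nF)·log Q gives +0.26 − (0.0591/2)(5.024) = +0.11 V.

+0.11 V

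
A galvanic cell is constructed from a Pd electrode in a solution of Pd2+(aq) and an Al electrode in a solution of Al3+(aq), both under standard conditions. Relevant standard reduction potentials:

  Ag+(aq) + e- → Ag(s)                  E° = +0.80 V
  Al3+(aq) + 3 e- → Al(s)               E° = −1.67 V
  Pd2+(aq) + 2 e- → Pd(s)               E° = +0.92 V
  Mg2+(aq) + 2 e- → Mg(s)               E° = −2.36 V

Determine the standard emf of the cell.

+2.59 V

The Pd²⁺/Pd couple has the higher E°, so Pd ion is reduced (cathode) and Al is oxidized (anode).
E°cell = E°(cathode) − E°(anode) = +0.92 − (−1.67) = +2.59 V.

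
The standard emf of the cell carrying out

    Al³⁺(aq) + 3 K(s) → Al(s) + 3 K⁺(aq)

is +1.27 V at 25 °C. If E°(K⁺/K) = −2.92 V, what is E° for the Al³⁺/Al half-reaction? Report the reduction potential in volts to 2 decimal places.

In the reaction as written the Al³⁺/Al couple is reduced (cathode) and K⁺/K is oxidized (anode), so E°cell = E°(Al³⁺/Al) − E°(K⁺/K).
E°(Al³⁺/Al) = E°cell + E°(anode) = +1.27 + (−2.92) = −1.65 V.

−1.65 V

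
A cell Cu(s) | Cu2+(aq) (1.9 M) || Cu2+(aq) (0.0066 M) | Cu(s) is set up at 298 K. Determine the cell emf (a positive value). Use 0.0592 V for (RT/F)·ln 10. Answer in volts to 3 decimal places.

0.073 V

For a concentration cell E°cell = 0, since both electrodes use the same couple.
The compartment with the higher Cu2+(aq) concentration (1.9 M) acts as the cathode; ions are reduced there and produced at the dilute (0.0066 M) anode.
With n = 2, Ecell = −(0.0592/2)·log([dilute]/[conc]) = −(0.0592/2)·log(0.0066/1.9) = +0.073 V.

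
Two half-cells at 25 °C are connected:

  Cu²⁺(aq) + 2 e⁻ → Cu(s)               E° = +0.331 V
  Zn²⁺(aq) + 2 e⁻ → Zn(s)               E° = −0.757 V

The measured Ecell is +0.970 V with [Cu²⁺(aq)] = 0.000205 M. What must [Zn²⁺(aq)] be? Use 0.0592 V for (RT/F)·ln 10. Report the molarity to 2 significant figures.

With Cu²⁺/Cu at the cathode and Zn²⁺/Zn at the anode, E°cell = +0.331 − (−0.757) = +1.088 V (n = 2).
From the Nernst equation, log Q = n(E° − E)/0.0592 = 2·(+1.088 − (+0.970))/0.0592 = 3.986.
The balanced reaction is Cu²⁺(aq) + Zn(s) → Cu(s) + Zn²⁺(aq), so Q = [Zn²⁺(aq)] / [Cu²⁺(aq)].
Substituting the known concentrations and solving, log [Zn²⁺(aq)] = 0.298 and [Zn²⁺(aq)] = 2.0 M.

2.0 M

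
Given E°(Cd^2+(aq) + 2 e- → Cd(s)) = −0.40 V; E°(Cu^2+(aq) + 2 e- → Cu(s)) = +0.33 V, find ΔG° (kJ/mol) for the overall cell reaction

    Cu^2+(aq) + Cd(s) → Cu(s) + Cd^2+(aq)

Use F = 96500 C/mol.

In the reaction as written Cu^2+(aq) is reduced, so the Cu²⁺/Cu couple is the cathode and Cd²⁺/Cd is the anode.
E°cell = +0.33 − (−0.40) = +0.73 V; balancing electrons gives n = 2.
ΔG° = −nFE°cell = −(2)(96500)(+0.73) J/mol = −141 kJ/mol.

−141 kJ/mol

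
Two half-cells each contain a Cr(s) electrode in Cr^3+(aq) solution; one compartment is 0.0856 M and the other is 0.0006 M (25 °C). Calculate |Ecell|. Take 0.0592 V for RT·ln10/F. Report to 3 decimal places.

For a concentration cell E°cell = 0, since both electrodes use the same couple.
The compartment with the higher Cr^3+(aq) concentration (0.0856 M) acts as the cathode; ions are reduced there and produced at the dilute (0.0006 M) anode.
With n = 3, Ecell = −(0.0592/3)·log([dilute]/[conc]) = −(0.0592/3)·log(0.0006/0.0856) = +0.043 V.

0.043 V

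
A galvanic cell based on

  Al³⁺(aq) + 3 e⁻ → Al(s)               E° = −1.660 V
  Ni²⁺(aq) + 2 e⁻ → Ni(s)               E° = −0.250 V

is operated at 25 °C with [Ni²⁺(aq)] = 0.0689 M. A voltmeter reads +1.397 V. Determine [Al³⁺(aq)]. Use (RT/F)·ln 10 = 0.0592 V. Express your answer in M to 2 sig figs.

0.082 M

With Ni²⁺/Ni at the cathode and Al³⁺/Al at the anode, E°cell = −0.250 − (−1.660) = +1.410 V (n = 6).
From the Nernst equation, log Q = n(E° − E)/0.0592 = 6·(+1.410 − (+1.397))/0.0592 = 1.318.
Balancing electrons gives 3 Ni²⁺(aq) + 2 Al(s) → 3 Ni(s) + 2 Al³⁺(aq); thus Q = [Al³⁺(aq)]^2 / [Ni²⁺(aq)]^3.
Isolating [Al³⁺(aq)] in Q = 10^{1.318} yields log [Al³⁺(aq)] = −1.084, i.e. 0.082 M.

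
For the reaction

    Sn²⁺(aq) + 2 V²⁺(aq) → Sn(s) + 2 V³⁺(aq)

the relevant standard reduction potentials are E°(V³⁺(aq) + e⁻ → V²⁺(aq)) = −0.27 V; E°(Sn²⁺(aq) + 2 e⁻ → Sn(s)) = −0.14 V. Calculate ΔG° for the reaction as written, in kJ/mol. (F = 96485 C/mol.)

−25.1 kJ/mol

In the reaction as written Sn²⁺(aq) is reduced, so the Sn²⁺/Sn couple is the cathode and V³⁺/V²⁺ is the anode.
E°cell = −0.14 − (−0.27) = +0.13 V; balancing electrons gives n = 2.
ΔG° = −nFE°cell = −(2)(96485)(+0.13) J/mol = −25.1 kJ/mol.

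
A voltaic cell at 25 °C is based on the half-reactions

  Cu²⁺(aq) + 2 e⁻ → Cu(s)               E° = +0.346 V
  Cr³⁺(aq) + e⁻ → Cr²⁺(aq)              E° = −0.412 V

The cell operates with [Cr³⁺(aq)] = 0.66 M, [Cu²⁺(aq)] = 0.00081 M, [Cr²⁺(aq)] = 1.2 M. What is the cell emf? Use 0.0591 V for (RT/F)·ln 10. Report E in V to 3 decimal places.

+0.682 V

The Cu²⁺/Cu couple has the more positive E°, so it is the cathode; Cr³⁺/Cr²⁺ is the anode.
E°cell = +0.346 − (−0.412) = +0.758 V, with n = 2 electrons transferred.
Balancing gives Cu²⁺(aq) + 2 Cr²⁺(aq) → Cu(s) + 2 Cr³⁺(aq); hence Q = [Cr³⁺(aq)]^2 / ([Cu²⁺(aq)]·[Cr²⁺(aq)]^2) = 373 (log Q = 2.572).
Applying E = E° − (RT ln10/nF)·log Q gives +0.758 − (0.0591/2)(2.572) = +0.682 V.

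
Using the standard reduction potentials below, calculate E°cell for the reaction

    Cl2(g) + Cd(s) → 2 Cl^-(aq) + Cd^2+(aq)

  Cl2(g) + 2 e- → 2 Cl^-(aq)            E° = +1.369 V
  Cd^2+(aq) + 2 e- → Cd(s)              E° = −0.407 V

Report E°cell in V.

+1.776 V

In the reaction as written, Cl2(g) is reduced (cathode) and Cd^2+(aq) is produced by oxidation at the anode.
E°cell = E°(cathode) − E°(anode) = +1.369 − (−0.407) = +1.776 V.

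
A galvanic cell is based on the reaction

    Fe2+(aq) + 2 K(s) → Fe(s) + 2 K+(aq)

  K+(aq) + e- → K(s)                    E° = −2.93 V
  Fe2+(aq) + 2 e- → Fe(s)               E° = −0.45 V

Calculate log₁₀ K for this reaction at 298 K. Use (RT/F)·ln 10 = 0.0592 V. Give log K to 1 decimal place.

The Fe²⁺/Fe couple is reduced (cathode); E°cell = −0.45 − (−2.93) = +2.48 V with n = 2.
At equilibrium E = 0, so log K = nE°cell / 0.0592 = (2)(+2.48) / 0.0592 = 83.8.

log K = 83.8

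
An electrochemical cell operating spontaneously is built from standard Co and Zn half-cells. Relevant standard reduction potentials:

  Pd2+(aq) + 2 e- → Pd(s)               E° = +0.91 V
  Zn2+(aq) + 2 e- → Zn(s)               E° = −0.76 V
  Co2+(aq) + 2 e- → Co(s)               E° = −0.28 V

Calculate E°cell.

+0.48 V

Of the two couples in this cell, the one with the more positive reduction potential is reduced at the cathode: here that is Co²⁺/Co (−0.28 V); Zn²⁺/Zn (−0.76 V) is the anode.
E°cell = E°(cathode) − E°(anode) = −0.28 − (−0.76) = +0.48 V.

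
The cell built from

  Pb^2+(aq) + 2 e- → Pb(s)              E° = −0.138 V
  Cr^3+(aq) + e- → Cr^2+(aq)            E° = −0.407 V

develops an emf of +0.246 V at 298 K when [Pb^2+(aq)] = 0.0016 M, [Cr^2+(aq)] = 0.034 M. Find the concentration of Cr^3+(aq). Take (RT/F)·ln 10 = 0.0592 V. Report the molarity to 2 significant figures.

With Pb²⁺/Pb at the cathode and Cr³⁺/Cr²⁺ at the anode, E°cell = −0.138 − (−0.407) = +0.269 V (n = 2).
Rearranging E = E° − (0.0592/n)·log Q gives log Q = 2(+0.269 − (+0.246))/0.0592 = 0.777.
For Pb^2+(aq) + 2 Cr^2+(aq) → Pb(s) + 2 Cr^3+(aq), the reaction quotient is Q = [Cr^3+(aq)]^2 / ([Pb^2+(aq)]·[Cr^2+(aq)]^2).
Isolating [Cr^3+(aq)] in Q = 10^{0.777} yields log [Cr^3+(aq)] = −2.478, i.e. 0.0033 M.

0.0033 M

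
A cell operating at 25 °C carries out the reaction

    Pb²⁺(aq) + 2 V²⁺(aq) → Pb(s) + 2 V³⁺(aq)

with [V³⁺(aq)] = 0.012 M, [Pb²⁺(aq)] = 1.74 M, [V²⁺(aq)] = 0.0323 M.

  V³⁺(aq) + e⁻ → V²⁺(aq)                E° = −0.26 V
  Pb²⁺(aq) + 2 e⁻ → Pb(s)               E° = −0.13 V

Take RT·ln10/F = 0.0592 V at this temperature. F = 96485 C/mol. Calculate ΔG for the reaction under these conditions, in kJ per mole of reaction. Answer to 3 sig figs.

E°cell = −0.13 − (−0.26) = +0.13 V; the balanced reaction transfers n = 2 electrons.
The reaction quotient is [V³⁺(aq)]^2 / ([Pb²⁺(aq)]·[V²⁺(aq)]^2) = 0.0793; by Nernst, E = +0.13 − (0.0592/2)(−1.101) = +0.1626 V.
Finally ΔG = −nFE = −(2)(96485 C/mol)(+0.1626 V) = −31.4 kJ/mol.

−31.4 kJ/mol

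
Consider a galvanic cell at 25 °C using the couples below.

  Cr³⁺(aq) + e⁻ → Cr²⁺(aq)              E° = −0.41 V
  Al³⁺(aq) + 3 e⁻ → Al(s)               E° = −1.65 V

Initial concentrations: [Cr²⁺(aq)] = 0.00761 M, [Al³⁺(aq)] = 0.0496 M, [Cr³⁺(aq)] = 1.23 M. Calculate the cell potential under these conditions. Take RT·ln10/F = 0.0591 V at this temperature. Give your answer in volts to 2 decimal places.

The Cr³⁺/Cr²⁺ couple has the more positive E°, so it is the cathode; Al³⁺/Al is the anode.
The standard potential is −0.41 − (−1.65) = +1.24 V and the balanced reaction transfers n = 3 electrons.
For the overall reaction 3 Cr³⁺(aq) + Al(s) → 3 Cr²⁺(aq) + Al³⁺(aq), Q = ([Cr²⁺(aq)]^3·[Al³⁺(aq)]) / [Cr³⁺(aq)]^3 = 1.17×10^−8, giving log Q = −7.930.
By the Nernst equation, E = +1.24 − (0.0591/3)·(−7.930) = +1.40 V.

+1.40 V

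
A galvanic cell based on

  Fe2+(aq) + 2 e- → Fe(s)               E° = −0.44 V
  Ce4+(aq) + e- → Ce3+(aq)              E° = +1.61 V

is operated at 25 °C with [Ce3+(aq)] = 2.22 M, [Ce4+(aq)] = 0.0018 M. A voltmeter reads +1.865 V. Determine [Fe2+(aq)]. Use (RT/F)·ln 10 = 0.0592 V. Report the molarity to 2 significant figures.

1.2 M

With Ce⁴⁺/Ce³⁺ at the cathode and Fe²⁺/Fe at the anode, E°cell = +1.61 − (−0.44) = +2.05 V (n = 2).
Rearranging E = E° − (0.0592/n)·log Q gives log Q = 2(+2.05 − (+1.865))/0.0592 = 6.250.
The balanced reaction is 2 Ce4+(aq) + Fe(s) → 2 Ce3+(aq) + Fe2+(aq), so Q = ([Ce3+(aq)]^2·[Fe2+(aq)]) / [Ce4+(aq)]^2.
Isolating [Fe2+(aq)] in Q = 10^{6.250} yields log [Fe2+(aq)] = 0.068, i.e. 1.2 M.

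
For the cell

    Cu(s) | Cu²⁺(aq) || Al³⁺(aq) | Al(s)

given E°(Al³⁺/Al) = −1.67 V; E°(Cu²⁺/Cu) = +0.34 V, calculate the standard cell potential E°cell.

By convention the left-hand electrode in cell notation is the anode (oxidation) and the right-hand electrode is the cathode (reduction).
E°cell = E°(right) − E°(left) = −1.67 − (+0.34) = −2.01 V.
The negative sign shows that, as written, the cell would require an external voltage to drive the reaction.

−2.01 V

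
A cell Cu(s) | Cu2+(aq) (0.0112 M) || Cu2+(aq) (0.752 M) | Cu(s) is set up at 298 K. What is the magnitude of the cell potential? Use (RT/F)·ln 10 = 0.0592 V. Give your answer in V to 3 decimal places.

0.054 V

For a concentration cell E°cell = 0, since both electrodes use the same couple.
The compartment with the higher Cu2+(aq) concentration (0.752 M) acts as the cathode; ions are reduced there and produced at the dilute (0.0112 M) anode.
With n = 2, Ecell = −(0.0592/2)·log([dilute]/[conc]) = −(0.0592/2)·log(0.0112/0.752) = +0.054 V.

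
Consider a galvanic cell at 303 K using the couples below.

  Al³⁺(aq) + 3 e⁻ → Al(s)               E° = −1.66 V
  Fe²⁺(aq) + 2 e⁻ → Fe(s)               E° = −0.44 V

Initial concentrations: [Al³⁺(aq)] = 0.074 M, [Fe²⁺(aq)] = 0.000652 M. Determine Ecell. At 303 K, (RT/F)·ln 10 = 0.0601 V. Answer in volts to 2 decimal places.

+1.15 V

Fe²⁺/Fe is reduced (cathode, E° = −0.44 V) and Al³⁺/Al is oxidized (anode).
E°cell = −0.44 − (−1.66) = +1.22 V, with n = 6 electrons transferred.
For the overall reaction 3 Fe²⁺(aq) + 2 Al(s) → 3 Fe(s) + 2 Al³⁺(aq), Q = [Al³⁺(aq)]^2 / [Fe²⁺(aq)]^3 = 1.98×10^7, giving log Q = 7.296.
Applying E = E° − (RT ln10/nF)·log Q gives +1.22 − (0.0601/6)(7.296) = +1.15 V.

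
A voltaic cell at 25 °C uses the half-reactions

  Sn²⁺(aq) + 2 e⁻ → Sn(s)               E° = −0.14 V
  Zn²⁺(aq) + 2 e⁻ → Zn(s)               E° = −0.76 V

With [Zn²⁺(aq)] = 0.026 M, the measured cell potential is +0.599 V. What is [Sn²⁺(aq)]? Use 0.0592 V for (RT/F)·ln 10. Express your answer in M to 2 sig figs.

With Sn²⁺/Sn at the cathode and Zn²⁺/Zn at the anode, E°cell = −0.14 − (−0.76) = +0.62 V (n = 2).
Rearranging E = E° − (0.0592/n)·log Q gives log Q = 2(+0.62 − (+0.599))/0.0592 = 0.709.
Balancing electrons gives Sn²⁺(aq) + Zn(s) → Sn(s) + Zn²⁺(aq); thus Q = [Zn²⁺(aq)] / [Sn²⁺(aq)].
Solving for the unknown gives log [Sn²⁺(aq)] = −2.294, so [Sn²⁺(aq)] ≈ 0.0051 M.

0.0051 M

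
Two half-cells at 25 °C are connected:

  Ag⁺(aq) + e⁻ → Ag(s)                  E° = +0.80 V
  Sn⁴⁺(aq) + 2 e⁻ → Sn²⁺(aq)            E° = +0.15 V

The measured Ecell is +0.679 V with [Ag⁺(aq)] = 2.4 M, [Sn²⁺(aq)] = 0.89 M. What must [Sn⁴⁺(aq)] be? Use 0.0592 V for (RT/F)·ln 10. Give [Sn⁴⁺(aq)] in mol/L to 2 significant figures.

With Ag⁺/Ag at the cathode and Sn⁴⁺/Sn²⁺ at the anode, E°cell = +0.80 − (+0.15) = +0.65 V (n = 2).
Rearranging E = E° − (0.0592/n)·log Q gives log Q = 2(+0.65 − (+0.679))/0.0592 = −0.980.
The balanced reaction is 2 Ag⁺(aq) + Sn²⁺(aq) → 2 Ag(s) + Sn⁴⁺(aq), so Q = [Sn⁴⁺(aq)] / ([Ag⁺(aq)]^2·[Sn²⁺(aq)]).
Isolating [Sn⁴⁺(aq)] in Q = 10^{−0.980} yields log [Sn⁴⁺(aq)] = −0.270, i.e. 0.54 M.

0.54 M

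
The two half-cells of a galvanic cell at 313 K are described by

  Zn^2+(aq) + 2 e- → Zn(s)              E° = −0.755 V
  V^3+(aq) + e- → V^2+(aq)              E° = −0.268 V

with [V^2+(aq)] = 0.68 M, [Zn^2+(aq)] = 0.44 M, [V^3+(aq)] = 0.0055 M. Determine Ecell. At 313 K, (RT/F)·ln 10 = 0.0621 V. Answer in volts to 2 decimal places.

+0.37 V

The V³⁺/V²⁺ couple has the more positive E°, so it is the cathode; Zn²⁺/Zn is the anode.
The standard potential is −0.268 − (−0.755) = +0.487 V and the balanced reaction transfers n = 2 electrons.
For the overall reaction 2 V^3+(aq) + Zn(s) → 2 V^2+(aq) + Zn^2+(aq), Q = ([V^2+(aq)]^2·[Zn^2+(aq)]) / [V^3+(aq)]^2 = 6.73×10^3, giving log Q = 3.828.
E = E° − (0.0621/n)·log Q = +0.487 − (0.0621/2)(3.828) = +0.37 V.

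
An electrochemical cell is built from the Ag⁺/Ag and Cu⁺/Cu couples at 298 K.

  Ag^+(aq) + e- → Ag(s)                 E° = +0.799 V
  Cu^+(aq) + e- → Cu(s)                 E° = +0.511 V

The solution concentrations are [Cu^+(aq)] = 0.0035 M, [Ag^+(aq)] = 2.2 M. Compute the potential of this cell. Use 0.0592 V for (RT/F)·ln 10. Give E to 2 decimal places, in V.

Since E°(Ag⁺/Ag) > E°(Cu⁺/Cu), Ag⁺/Ag serves as the cathode.
The standard potential is +0.799 − (+0.511) = +0.288 V and the balanced reaction transfers n = 1 electron.
The balanced reaction is Ag^+(aq) + Cu(s) → Ag(s) + Cu^+(aq), so Q = [Cu^+(aq)] / [Ag^+(aq)] = 0.00159 and log Q = −2.798.
By the Nernst equation, E = +0.288 − (0.0592/1)·(−2.798) = +0.45 V.

+0.45 V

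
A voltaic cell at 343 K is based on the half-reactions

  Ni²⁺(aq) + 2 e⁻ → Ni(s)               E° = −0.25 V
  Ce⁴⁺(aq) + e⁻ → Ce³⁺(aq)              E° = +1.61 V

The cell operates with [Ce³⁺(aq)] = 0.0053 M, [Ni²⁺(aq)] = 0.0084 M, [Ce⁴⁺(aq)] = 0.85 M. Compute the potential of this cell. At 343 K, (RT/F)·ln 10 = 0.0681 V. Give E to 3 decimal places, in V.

+2.081 V

Ce⁴⁺/Ce³⁺ is reduced (cathode, E° = +1.61 V) and Ni²⁺/Ni is oxidized (anode).
The standard potential is +1.61 − (−0.25) = +1.86 V and the balanced reaction transfers n = 2 electrons.
For the overall reaction 2 Ce⁴⁺(aq) + Ni(s) → 2 Ce³⁺(aq) + Ni²⁺(aq), Q = ([Ce³⁺(aq)]^2·[Ni²⁺(aq)]) / [Ce⁴⁺(aq)]^2 = 3.27×10^−7, giving log Q = −6.486.
By the Nernst equation, E = +1.86 − (0.0681/2)·(−6.486) = +2.081 V.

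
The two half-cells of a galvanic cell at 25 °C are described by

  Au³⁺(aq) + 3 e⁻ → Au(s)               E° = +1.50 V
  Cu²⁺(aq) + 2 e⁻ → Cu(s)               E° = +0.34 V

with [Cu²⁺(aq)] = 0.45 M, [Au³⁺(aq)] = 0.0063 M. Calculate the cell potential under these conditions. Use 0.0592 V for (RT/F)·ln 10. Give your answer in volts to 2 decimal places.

+1.13 V

Au³⁺/Au is reduced (cathode, E° = +1.50 V) and Cu²⁺/Cu is oxidized (anode).
The standard potential is +1.50 − (+0.34) = +1.16 V and the balanced reaction transfers n = 6 electrons.
For the overall reaction 2 Au³⁺(aq) + 3 Cu(s) → 2 Au(s) + 3 Cu²⁺(aq), Q = [Cu²⁺(aq)]^3 / [Au³⁺(aq)]^2 = 2.3×10^3, giving log Q = 3.361.
By the Nernst equation, E = +1.16 − (0.0592/6)·(3.361) = +1.13 V.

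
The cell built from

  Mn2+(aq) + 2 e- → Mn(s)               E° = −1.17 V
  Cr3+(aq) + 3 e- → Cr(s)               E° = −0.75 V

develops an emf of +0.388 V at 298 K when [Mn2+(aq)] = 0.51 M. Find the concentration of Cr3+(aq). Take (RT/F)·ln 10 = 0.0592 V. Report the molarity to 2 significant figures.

With Cr³⁺/Cr at the cathode and Mn²⁺/Mn at the anode, E°cell = −0.75 − (−1.17) = +0.42 V (n = 6).
From the Nernst equation, log Q = n(E° − E)/0.0592 = 6·(+0.42 − (+0.388))/0.0592 = 3.243.
For 2 Cr3+(aq) + 3 Mn(s) → 2 Cr(s) + 3 Mn2+(aq), the reaction quotient is Q = [Mn2+(aq)]^3 / [Cr3+(aq)]^2.
Solving for the unknown gives log [Cr3+(aq)] = −2.060, so [Cr3+(aq)] ≈ 0.0087 M.

0.0087 M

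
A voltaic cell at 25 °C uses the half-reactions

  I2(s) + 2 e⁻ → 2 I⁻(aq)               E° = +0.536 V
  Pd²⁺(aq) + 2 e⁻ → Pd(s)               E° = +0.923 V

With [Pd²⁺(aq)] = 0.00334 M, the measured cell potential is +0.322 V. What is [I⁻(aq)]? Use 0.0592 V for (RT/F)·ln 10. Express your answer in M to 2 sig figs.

The Pd²⁺/Pd couple has the larger reduction potential, so it is the cathode: E°cell = +0.923 − (+0.536) = +0.387 V and n = 2.
Since E = E° − (0.0592/n)·log Q, log Q = n(E° − E)/0.0592 = 2.196.
For Pd²⁺(aq) + 2 I⁻(aq) → Pd(s) + I2(s), the reaction quotient is Q = 1 / ([Pd²⁺(aq)]·[I⁻(aq)]^2).
Isolating [I⁻(aq)] in Q = 10^{2.196} yields log [I⁻(aq)] = 0.140, i.e. 1.4 M.

1.4 M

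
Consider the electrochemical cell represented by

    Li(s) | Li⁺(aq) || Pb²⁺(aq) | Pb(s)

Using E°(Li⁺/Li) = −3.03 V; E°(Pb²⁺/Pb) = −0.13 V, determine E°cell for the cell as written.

By convention the left-hand electrode in cell notation is the anode (oxidation) and the right-hand electrode is the cathode (reduction).
E°cell = E°(right) − E°(left) = −0.13 − (−3.03) = +2.90 V.

+2.90 V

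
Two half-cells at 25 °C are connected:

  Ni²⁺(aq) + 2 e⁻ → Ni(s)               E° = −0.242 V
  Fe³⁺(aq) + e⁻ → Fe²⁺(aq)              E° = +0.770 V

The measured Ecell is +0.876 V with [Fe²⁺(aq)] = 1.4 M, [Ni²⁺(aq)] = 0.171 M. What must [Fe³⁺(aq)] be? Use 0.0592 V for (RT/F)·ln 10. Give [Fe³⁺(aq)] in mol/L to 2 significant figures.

With Fe³⁺/Fe²⁺ at the cathode and Ni²⁺/Ni at the anode, E°cell = +0.770 − (−0.242) = +1.012 V (n = 2).
Rearranging E = E° − (0.0592/n)·log Q gives log Q = 2(+1.012 − (+0.876))/0.0592 = 4.595.
For 2 Fe³⁺(aq) + Ni(s) → 2 Fe²⁺(aq) + Ni²⁺(aq), the reaction quotient is Q = ([Fe²⁺(aq)]^2·[Ni²⁺(aq)]) / [Fe³⁺(aq)]^2.
Isolating [Fe³⁺(aq)] in Q = 10^{4.595} yields log [Fe³⁺(aq)] = −2.535, i.e. 0.0029 M.

0.0029 M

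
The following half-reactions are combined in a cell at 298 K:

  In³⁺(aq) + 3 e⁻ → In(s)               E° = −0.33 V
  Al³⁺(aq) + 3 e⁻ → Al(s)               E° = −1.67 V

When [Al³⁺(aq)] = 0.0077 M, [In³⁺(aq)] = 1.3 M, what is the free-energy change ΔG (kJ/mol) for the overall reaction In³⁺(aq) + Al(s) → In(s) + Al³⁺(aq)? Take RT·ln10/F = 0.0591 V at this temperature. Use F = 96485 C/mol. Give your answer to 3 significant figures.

E°cell = −0.33 − (−1.67) = +1.34 V; the balanced reaction transfers n = 3 electrons.
Q = [Al³⁺(aq)] / [In³⁺(aq)] = 0.00592, so log Q = −2.227 and E = +1.34 − (0.0591/3)(−2.227) = +1.3839 V.
ΔG = −nFE = −(3)(96485)(+1.3839) J/mol = −401 kJ/mol.

−401 kJ/mol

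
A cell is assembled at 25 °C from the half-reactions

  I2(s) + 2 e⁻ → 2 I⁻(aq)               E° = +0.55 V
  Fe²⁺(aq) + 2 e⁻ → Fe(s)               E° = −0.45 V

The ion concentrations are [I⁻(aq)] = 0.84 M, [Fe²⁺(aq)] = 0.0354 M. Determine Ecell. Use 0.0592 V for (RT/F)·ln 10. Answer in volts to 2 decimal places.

Since E°(I₂/I⁻) > E°(Fe²⁺/Fe), I₂/I⁻ serves as the cathode.
E°cell = E°cat − E°an = +0.55 − (−0.45) = +1.00 V; n = 2.
For the overall reaction I2(s) + Fe(s) → 2 I⁻(aq) + Fe²⁺(aq), Q = [I⁻(aq)]^2·[Fe²⁺(aq)] = 0.025, giving log Q = −1.602.
E = E° − (0.0592/n)·log Q = +1.00 − (0.0592/2)(−1.602) = +1.05 V.

+1.05 V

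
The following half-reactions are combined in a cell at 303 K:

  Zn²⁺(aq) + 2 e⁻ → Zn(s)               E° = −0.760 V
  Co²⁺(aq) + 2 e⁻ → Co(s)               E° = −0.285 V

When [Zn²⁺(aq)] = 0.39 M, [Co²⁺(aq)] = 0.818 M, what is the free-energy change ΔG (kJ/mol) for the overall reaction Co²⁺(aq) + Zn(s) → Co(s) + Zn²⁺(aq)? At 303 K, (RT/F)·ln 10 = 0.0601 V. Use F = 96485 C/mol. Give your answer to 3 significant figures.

−93.5 kJ/mol

E°cell = −0.285 − (−0.760) = +0.475 V; the balanced reaction transfers n = 2 electrons.
The reaction quotient is [Zn²⁺(aq)] / [Co²⁺(aq)] = 0.477; by Nernst, E = +0.475 − (0.0601/2)(−0.322) = +0.4847 V.
ΔG = −nFE = −(2)(96485)(+0.4847) J/mol = −93.5 kJ/mol.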